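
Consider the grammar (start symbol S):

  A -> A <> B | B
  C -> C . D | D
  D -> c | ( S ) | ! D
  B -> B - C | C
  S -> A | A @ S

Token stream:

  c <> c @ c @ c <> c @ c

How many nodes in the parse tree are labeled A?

6

[S [A [A [B [C [D c]]]] <> [B [C [D c]]]] @ [S [A [B [C [D c]]]] @ [S [A [A [B [C [D c]]]] <> [B [C [D c]]]] @ [S [A [B [C [D c]]]]]]]]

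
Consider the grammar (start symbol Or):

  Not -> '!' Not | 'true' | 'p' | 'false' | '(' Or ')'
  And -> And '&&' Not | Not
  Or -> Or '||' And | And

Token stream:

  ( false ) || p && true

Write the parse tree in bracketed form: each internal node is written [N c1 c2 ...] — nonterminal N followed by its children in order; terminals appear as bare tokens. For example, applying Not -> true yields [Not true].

Or
Or || And
And || And
Not || And
( Or ) || And
( And ) || And
( Not ) || And
( false ) || And
( false ) || And && Not
( false ) || Not && Not
( false ) || p && Not
( false ) || p && true

[Or [Or [And [Not ( [Or [And [Not false]]] )]]] || [And [And [Not p]] && [Not true]]]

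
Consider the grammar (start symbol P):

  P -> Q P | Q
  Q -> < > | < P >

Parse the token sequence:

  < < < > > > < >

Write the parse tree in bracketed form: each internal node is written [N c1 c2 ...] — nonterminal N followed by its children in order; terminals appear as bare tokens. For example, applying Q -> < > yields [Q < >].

P
Q P
< P > P
< Q > P
< < P > > P
< < Q > > P
< < < > > > P
< < < > > > Q
< < < > > > < >

[P [Q < [P [Q < [P [Q < >]] >]] >] [P [Q < >]]]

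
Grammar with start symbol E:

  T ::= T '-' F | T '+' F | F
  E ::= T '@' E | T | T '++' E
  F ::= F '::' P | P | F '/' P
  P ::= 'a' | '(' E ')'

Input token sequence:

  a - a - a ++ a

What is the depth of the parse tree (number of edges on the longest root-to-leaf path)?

6

[E [T [T [T [F [P a]]] - [F [P a]]] - [F [P a]]] ++ [E [T [F [P a]]]]]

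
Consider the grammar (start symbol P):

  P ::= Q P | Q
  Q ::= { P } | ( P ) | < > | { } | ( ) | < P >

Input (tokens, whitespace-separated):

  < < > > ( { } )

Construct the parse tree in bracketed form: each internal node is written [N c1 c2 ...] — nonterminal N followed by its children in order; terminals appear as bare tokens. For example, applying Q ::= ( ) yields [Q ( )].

P
Q P
< P > P
< Q > P
< < > > P
< < > > Q
< < > > ( P )
< < > > ( Q )
< < > > ( { } )

[P [Q < [P [Q < >]] >] [P [Q ( [P [Q { }]] )]]]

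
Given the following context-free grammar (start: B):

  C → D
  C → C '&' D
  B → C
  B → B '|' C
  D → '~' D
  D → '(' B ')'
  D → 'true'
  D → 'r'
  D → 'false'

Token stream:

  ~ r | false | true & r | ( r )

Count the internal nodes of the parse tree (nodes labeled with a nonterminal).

18

[B [B [B [B [C [D ~ [D r]]]] | [C [D false]]] | [C [C [D true]] & [D r]]] | [C [D ( [B [C [D r]]] )]]]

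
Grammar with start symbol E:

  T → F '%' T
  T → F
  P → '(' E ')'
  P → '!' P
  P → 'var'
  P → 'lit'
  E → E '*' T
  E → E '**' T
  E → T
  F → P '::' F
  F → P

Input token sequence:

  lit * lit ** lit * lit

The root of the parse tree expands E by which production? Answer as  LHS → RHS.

[E [E [E [E [T [F [P lit]]]] * [T [F [P lit]]]] ** [T [F [P lit]]]] * [T [F [P lit]]]]

E → E '*' T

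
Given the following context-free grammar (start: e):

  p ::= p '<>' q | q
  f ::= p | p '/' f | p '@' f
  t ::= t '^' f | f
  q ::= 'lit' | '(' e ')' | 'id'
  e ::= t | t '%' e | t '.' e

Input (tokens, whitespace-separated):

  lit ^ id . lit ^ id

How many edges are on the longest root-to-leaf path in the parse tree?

[e [t [t [f [p [q lit]]]] ^ [f [p [q id]]]] . [e [t [t [f [p [q lit]]]] ^ [f [p [q id]]]]]]

7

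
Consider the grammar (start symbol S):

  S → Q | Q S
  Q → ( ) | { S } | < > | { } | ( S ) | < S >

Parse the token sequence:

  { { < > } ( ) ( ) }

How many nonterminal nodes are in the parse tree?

[S [Q { [S [Q { [S [Q < >]] }] [S [Q ( )] [S [Q ( )]]]] }]]

10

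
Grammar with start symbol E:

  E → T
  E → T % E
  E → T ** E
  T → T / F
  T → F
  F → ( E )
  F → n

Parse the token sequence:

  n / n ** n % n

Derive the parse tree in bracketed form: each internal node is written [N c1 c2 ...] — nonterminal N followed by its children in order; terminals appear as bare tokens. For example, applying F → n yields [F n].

E
T ** E
T / F ** E
F / F ** E
n / F ** E
n / n ** E
n / n ** T % E
n / n ** F % E
n / n ** n % E
n / n ** n % T
n / n ** n % F
n / n ** n % n

[E [T [T [F n]] / [F n]] ** [E [T [F n]] % [E [T [F n]]]]]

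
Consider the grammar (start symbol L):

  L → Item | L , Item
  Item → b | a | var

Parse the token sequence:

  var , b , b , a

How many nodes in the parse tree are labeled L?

4

[L [L [L [L [Item var]] , [Item b]] , [Item b]] , [Item a]]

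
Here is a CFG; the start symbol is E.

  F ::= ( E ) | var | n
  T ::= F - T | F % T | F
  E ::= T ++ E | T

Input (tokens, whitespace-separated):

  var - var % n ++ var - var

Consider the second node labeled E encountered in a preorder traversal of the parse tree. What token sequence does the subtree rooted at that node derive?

var - var

[E [T [F var] - [T [F var] % [T [F n]]]] ++ [E [T [F var] - [T [F var]]]]]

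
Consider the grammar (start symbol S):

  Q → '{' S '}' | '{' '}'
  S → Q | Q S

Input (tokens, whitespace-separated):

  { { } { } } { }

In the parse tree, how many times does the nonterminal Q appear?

4

[S [Q { [S [Q { }] [S [Q { }]]] }] [S [Q { }]]]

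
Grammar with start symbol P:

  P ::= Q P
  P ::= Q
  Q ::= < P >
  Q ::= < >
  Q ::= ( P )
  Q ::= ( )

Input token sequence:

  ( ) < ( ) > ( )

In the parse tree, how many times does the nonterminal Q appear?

[P [Q ( )] [P [Q < [P [Q ( )]] >] [P [Q ( )]]]]

4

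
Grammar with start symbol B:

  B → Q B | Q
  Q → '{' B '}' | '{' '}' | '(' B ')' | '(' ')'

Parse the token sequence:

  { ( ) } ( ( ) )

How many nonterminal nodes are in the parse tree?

8

[B [Q { [B [Q ( )]] }] [B [Q ( [B [Q ( )]] )]]]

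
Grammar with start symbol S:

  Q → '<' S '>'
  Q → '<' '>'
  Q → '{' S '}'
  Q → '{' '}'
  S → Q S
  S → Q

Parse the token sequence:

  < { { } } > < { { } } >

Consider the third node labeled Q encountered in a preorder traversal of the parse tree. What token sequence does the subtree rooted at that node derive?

[S [Q < [S [Q { [S [Q { }]] }]] >] [S [Q < [S [Q { [S [Q { }]] }]] >]]]

{ }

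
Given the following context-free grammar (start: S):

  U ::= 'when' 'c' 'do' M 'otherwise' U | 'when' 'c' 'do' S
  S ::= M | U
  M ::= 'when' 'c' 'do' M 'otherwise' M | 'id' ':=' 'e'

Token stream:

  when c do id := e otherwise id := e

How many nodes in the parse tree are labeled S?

1

[S [M when c do [M id := e] otherwise [M id := e]]]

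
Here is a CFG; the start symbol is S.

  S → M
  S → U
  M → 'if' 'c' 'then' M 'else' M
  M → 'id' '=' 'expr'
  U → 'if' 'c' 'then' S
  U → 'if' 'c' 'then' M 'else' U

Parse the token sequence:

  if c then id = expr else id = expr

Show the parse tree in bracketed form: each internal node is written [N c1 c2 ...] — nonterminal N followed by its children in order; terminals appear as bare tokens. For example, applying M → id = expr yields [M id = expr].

S
M
if c then M else M
if c then id = expr else M
if c then id = expr else id = expr

[S [M if c then [M id = expr] else [M id = expr]]]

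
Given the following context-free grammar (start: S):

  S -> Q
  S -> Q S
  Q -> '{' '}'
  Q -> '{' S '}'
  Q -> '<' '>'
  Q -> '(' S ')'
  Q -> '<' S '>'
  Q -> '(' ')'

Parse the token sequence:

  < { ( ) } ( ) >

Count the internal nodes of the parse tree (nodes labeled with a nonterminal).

[S [Q < [S [Q { [S [Q ( )]] }] [S [Q ( )]]] >]]

8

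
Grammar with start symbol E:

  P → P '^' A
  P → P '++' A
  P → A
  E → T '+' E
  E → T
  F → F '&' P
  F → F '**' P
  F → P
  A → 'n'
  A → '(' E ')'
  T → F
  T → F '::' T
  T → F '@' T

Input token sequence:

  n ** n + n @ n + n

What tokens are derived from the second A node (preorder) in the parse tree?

[E [T [F [F [P [A n]]] ** [P [A n]]]] + [E [T [F [P [A n]]] @ [T [F [P [A n]]]]] + [E [T [F [P [A n]]]]]]]

n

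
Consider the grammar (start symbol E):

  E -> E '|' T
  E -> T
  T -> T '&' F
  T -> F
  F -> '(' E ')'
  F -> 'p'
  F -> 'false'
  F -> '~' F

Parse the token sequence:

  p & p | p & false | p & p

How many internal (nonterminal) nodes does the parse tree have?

[E [E [E [T [T [F p]] & [F p]]] | [T [T [F p]] & [F false]]] | [T [T [F p]] & [F p]]]

15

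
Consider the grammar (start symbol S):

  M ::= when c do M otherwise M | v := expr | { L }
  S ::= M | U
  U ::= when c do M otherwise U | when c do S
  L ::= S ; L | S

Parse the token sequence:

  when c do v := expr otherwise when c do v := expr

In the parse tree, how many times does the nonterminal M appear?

[S [U when c do [M v := expr] otherwise [U when c do [S [M v := expr]]]]]

2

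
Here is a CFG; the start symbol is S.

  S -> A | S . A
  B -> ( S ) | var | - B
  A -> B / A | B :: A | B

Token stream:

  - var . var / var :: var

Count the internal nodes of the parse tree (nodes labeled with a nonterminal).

11

[S [S [A [B - [B var]]]] . [A [B var] / [A [B var] :: [A [B var]]]]]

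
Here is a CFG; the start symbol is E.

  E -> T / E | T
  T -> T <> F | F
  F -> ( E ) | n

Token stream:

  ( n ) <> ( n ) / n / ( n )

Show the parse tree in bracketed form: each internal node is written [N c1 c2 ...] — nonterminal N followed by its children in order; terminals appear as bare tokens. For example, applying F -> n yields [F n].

[E [T [T [F ( [E [T [F n]]] )]] <> [F ( [E [T [F n]]] )]] / [E [T [F n]] / [E [T [F ( [E [T [F n]]] )]]]]]

E
T / E
T <> F / E
F <> F / E
( E ) <> F / E
( T ) <> F / E
( F ) <> F / E
( n ) <> F / E
( n ) <> ( E ) / E
( n ) <> ( T ) / E
( n ) <> ( F ) / E
( n ) <> ( n ) / E
( n ) <> ( n ) / T / E
( n ) <> ( n ) / F / E
( n ) <> ( n ) / n / E
( n ) <> ( n ) / n / T
( n ) <> ( n ) / n / F
( n ) <> ( n ) / n / ( E )
( n ) <> ( n ) / n / ( T )
( n ) <> ( n ) / n / ( F )
( n ) <> ( n ) / n / ( n )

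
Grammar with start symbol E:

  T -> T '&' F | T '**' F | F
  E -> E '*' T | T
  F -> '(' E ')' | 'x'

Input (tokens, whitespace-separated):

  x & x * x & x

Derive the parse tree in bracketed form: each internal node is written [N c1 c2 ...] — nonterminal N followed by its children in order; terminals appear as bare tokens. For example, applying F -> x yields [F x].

E
E * T
T * T
T & F * T
F & F * T
x & F * T
x & x * T
x & x * T & F
x & x * F & F
x & x * x & F
x & x * x & x

[E [E [T [T [F x]] & [F x]]] * [T [T [F x]] & [F x]]]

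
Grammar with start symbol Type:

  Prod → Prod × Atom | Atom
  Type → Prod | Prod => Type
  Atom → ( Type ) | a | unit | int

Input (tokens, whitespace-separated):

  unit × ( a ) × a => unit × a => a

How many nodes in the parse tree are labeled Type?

4

[Type [Prod [Prod [Prod [Atom unit]] × [Atom ( [Type [Prod [Atom a]]] )]] × [Atom a]] => [Type [Prod [Prod [Atom unit]] × [Atom a]] => [Type [Prod [Atom a]]]]]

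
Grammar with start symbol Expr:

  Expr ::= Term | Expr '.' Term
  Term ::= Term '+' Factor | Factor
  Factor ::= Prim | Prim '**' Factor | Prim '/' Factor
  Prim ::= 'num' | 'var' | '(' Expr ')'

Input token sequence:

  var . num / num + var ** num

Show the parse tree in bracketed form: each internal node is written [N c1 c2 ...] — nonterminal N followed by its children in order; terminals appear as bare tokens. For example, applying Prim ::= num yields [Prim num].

Expr
Expr . Term
Term . Term
Factor . Term
Prim . Term
var . Term
var . Term + Factor
var . Factor + Factor
var . Prim / Factor + Factor
var . num / Factor + Factor
var . num / Prim + Factor
var . num / num + Factor
var . num / num + Prim ** Factor
var . num / num + var ** Factor
var . num / num + var ** Prim
var . num / num + var ** num

[Expr [Expr [Term [Factor [Prim var]]]] . [Term [Term [Factor [Prim num] / [Factor [Prim num]]]] + [Factor [Prim var] ** [Factor [Prim num]]]]]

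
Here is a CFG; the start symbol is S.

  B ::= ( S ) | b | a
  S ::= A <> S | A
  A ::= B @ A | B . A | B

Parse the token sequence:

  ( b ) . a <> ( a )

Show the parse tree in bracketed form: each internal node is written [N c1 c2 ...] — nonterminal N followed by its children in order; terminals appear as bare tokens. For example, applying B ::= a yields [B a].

[S [A [B ( [S [A [B b]]] )] . [A [B a]]] <> [S [A [B ( [S [A [B a]]] )]]]]

S
A <> S
B . A <> S
( S ) . A <> S
( A ) . A <> S
( B ) . A <> S
( b ) . A <> S
( b ) . B <> S
( b ) . a <> S
( b ) . a <> A
( b ) . a <> B
( b ) . a <> ( S )
( b ) . a <> ( A )
( b ) . a <> ( B )
( b ) . a <> ( a )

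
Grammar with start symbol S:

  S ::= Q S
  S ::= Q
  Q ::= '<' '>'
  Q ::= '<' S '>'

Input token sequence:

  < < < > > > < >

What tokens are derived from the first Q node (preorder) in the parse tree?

< < < > > >

[S [Q < [S [Q < [S [Q < >]] >]] >] [S [Q < >]]]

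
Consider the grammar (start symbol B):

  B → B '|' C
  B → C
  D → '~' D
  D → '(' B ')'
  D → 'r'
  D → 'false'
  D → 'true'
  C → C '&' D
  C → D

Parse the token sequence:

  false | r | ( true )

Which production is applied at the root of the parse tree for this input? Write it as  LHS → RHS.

B → B '|' C

[B [B [B [C [D false]]] | [C [D r]]] | [C [D ( [B [C [D true]]] )]]]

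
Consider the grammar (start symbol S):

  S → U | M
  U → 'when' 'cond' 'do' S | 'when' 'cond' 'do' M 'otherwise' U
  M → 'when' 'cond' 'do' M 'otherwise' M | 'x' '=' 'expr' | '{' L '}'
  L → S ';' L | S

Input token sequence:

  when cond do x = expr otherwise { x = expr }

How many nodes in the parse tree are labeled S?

[S [M when cond do [M x = expr] otherwise [M { [L [S [M x = expr]]] }]]]

2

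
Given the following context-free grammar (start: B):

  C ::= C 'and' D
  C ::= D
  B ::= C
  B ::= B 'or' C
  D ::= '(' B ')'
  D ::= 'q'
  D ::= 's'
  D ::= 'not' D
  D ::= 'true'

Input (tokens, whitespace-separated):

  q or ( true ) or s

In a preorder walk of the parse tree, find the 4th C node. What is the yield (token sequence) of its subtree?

[B [B [B [C [D q]]] or [C [D ( [B [C [D true]]] )]]] or [C [D s]]]

s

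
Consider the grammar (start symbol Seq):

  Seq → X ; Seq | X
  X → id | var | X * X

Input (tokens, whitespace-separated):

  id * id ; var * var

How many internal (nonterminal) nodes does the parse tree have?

8

[Seq [X [X id] * [X id]] ; [Seq [X [X var] * [X var]]]]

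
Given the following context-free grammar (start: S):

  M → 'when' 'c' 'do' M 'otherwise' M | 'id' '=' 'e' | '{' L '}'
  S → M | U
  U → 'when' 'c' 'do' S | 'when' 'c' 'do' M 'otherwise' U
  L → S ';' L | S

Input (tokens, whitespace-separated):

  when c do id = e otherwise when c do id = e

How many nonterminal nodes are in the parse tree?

6

[S [U when c do [M id = e] otherwise [U when c do [S [M id = e]]]]]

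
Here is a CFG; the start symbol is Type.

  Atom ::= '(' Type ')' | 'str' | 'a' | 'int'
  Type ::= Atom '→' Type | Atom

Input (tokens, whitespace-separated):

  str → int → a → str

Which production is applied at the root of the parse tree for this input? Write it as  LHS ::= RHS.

Type ::= Atom '→' Type

[Type [Atom str] → [Type [Atom int] → [Type [Atom a] → [Type [Atom str]]]]]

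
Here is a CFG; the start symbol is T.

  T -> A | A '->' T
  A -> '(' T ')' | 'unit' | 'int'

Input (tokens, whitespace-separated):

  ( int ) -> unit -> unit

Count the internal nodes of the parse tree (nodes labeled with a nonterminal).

8

[T [A ( [T [A int]] )] -> [T [A unit] -> [T [A unit]]]]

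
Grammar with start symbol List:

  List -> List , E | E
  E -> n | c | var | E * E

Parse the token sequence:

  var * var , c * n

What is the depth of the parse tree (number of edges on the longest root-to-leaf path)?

4

[List [List [E [E var] * [E var]]] , [E [E c] * [E n]]]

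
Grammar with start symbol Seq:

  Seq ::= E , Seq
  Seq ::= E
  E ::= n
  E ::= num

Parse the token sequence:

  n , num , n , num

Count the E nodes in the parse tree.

4

[Seq [E n] , [Seq [E num] , [Seq [E n] , [Seq [E num]]]]]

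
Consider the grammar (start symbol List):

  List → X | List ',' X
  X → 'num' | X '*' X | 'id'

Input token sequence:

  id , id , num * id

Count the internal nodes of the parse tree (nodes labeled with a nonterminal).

[List [List [List [X id]] , [X id]] , [X [X num] * [X id]]]

8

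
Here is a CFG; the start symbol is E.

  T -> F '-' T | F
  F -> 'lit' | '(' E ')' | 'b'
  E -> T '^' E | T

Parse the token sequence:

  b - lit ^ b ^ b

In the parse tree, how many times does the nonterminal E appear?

[E [T [F b] - [T [F lit]]] ^ [E [T [F b]] ^ [E [T [F b]]]]]

3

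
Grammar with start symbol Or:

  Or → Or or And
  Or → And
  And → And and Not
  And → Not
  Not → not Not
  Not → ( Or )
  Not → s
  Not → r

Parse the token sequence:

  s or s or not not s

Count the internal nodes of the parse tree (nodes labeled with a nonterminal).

[Or [Or [Or [And [Not s]]] or [And [Not s]]] or [And [Not not [Not not [Not s]]]]]

11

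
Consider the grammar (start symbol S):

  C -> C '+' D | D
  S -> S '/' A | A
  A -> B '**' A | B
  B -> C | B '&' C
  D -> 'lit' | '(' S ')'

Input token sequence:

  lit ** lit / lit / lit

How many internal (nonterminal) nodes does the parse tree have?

19

[S [S [S [A [B [C [D lit]]] ** [A [B [C [D lit]]]]]] / [A [B [C [D lit]]]]] / [A [B [C [D lit]]]]]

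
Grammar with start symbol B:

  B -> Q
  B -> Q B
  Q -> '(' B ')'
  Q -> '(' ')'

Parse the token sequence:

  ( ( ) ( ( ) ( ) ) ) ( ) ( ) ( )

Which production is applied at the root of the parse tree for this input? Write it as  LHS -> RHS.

[B [Q ( [B [Q ( )] [B [Q ( [B [Q ( )] [B [Q ( )]]] )]]] )] [B [Q ( )] [B [Q ( )] [B [Q ( )]]]]]

B -> Q B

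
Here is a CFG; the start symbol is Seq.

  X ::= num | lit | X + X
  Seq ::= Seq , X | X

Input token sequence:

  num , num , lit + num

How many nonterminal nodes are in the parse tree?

8

[Seq [Seq [Seq [X num]] , [X num]] , [X [X lit] + [X num]]]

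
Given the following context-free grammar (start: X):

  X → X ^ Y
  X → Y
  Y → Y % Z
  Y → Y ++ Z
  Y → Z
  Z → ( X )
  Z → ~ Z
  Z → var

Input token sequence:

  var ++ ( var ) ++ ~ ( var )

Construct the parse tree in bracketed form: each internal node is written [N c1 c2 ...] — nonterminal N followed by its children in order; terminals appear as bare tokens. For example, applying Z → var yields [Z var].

X
Y
Y ++ Z
Y ++ Z ++ Z
Z ++ Z ++ Z
var ++ Z ++ Z
var ++ ( X ) ++ Z
var ++ ( Y ) ++ Z
var ++ ( Z ) ++ Z
var ++ ( var ) ++ Z
var ++ ( var ) ++ ~ Z
var ++ ( var ) ++ ~ ( X )
var ++ ( var ) ++ ~ ( Y )
var ++ ( var ) ++ ~ ( Z )
var ++ ( var ) ++ ~ ( var )

[X [Y [Y [Y [Z var]] ++ [Z ( [X [Y [Z var]]] )]] ++ [Z ~ [Z ( [X [Y [Z var]]] )]]]]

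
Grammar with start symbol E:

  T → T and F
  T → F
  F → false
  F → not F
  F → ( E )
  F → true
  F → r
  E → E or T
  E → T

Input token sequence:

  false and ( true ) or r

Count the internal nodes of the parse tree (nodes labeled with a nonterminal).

11

[E [E [T [T [F false]] and [F ( [E [T [F true]]] )]]] or [T [F r]]]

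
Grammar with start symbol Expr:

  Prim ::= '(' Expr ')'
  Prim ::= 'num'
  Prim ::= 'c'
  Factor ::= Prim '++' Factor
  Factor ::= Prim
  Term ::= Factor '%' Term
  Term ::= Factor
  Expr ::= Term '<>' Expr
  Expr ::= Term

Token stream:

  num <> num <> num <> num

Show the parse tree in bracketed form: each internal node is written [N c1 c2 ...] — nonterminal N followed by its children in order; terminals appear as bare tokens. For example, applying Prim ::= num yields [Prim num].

Expr
Term <> Expr
Factor <> Expr
Prim <> Expr
num <> Expr
num <> Term <> Expr
num <> Factor <> Expr
num <> Prim <> Expr
num <> num <> Expr
num <> num <> Term <> Expr
num <> num <> Factor <> Expr
num <> num <> Prim <> Expr
num <> num <> num <> Expr
num <> num <> num <> Term
num <> num <> num <> Factor
num <> num <> num <> Prim
num <> num <> num <> num

[Expr [Term [Factor [Prim num]]] <> [Expr [Term [Factor [Prim num]]] <> [Expr [Term [Factor [Prim num]]] <> [Expr [Term [Factor [Prim num]]]]]]]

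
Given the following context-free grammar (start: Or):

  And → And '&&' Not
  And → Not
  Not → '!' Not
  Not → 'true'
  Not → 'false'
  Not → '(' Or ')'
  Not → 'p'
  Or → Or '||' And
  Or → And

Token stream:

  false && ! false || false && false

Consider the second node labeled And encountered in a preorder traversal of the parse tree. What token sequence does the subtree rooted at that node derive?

[Or [Or [And [And [Not false]] && [Not ! [Not false]]]] || [And [And [Not false]] && [Not false]]]

false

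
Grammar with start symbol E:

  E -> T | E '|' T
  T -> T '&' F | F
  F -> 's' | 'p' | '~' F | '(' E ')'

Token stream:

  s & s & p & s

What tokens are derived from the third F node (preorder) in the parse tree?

p

[E [T [T [T [T [F s]] & [F s]] & [F p]] & [F s]]]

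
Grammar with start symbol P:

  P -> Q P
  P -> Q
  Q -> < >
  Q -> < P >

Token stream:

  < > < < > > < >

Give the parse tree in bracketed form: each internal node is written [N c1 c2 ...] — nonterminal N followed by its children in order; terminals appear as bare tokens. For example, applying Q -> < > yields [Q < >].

[P [Q < >] [P [Q < [P [Q < >]] >] [P [Q < >]]]]

P
Q P
< > P
< > Q P
< > < P > P
< > < Q > P
< > < < > > P
< > < < > > Q
< > < < > > < >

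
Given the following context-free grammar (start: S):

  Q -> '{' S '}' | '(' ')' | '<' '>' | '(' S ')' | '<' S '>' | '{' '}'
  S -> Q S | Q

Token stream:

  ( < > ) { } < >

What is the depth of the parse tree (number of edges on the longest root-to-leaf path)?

[S [Q ( [S [Q < >]] )] [S [Q { }] [S [Q < >]]]]

4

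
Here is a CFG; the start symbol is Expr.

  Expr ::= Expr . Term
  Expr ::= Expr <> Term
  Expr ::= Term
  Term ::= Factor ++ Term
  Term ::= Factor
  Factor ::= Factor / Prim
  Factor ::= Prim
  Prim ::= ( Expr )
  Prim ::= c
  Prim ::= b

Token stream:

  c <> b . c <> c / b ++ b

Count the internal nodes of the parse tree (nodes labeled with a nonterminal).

21

[Expr [Expr [Expr [Expr [Term [Factor [Prim c]]]] <> [Term [Factor [Prim b]]]] . [Term [Factor [Prim c]]]] <> [Term [Factor [Factor [Prim c]] / [Prim b]] ++ [Term [Factor [Prim b]]]]]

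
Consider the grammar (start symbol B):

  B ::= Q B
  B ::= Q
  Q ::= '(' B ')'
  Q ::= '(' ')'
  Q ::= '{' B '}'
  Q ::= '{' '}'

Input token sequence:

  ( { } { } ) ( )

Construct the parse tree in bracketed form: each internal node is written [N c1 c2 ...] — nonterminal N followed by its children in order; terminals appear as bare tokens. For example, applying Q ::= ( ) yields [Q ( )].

B
Q B
( B ) B
( Q B ) B
( { } B ) B
( { } Q ) B
( { } { } ) B
( { } { } ) Q
( { } { } ) ( )

[B [Q ( [B [Q { }] [B [Q { }]]] )] [B [Q ( )]]]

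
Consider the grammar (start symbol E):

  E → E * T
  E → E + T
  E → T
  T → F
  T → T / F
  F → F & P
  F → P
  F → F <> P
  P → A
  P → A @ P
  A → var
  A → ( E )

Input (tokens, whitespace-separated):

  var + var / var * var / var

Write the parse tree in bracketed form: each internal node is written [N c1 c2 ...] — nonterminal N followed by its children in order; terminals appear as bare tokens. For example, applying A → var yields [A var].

E
E * T
E + T * T
T + T * T
F + T * T
P + T * T
A + T * T
var + T * T
var + T / F * T
var + F / F * T
var + P / F * T
var + A / F * T
var + var / F * T
var + var / P * T
var + var / A * T
var + var / var * T
var + var / var * T / F
var + var / var * F / F
var + var / var * P / F
var + var / var * A / F
var + var / var * var / F
var + var / var * var / P
var + var / var * var / A
var + var / var * var / var

[E [E [E [T [F [P [A var]]]]] + [T [T [F [P [A var]]]] / [F [P [A var]]]]] * [T [T [F [P [A var]]]] / [F [P [A var]]]]]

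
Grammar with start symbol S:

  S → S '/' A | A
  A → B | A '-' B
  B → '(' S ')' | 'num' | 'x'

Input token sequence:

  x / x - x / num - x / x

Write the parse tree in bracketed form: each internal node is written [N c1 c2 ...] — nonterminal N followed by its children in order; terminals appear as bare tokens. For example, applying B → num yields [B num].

[S [S [S [S [A [B x]]] / [A [A [B x]] - [B x]]] / [A [A [B num]] - [B x]]] / [A [B x]]]

S
S / A
S / A / A
S / A / A / A
A / A / A / A
B / A / A / A
x / A / A / A
x / A - B / A / A
x / B - B / A / A
x / x - B / A / A
x / x - x / A / A
x / x - x / A - B / A
x / x - x / B - B / A
x / x - x / num - B / A
x / x - x / num - x / A
x / x - x / num - x / B
x / x - x / num - x / x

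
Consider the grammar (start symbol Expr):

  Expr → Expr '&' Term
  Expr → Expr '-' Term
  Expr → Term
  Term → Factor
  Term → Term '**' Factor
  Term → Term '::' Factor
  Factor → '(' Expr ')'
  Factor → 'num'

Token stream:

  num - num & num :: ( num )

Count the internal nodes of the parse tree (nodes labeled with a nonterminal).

14

[Expr [Expr [Expr [Term [Factor num]]] - [Term [Factor num]]] & [Term [Term [Factor num]] :: [Factor ( [Expr [Term [Factor num]]] )]]]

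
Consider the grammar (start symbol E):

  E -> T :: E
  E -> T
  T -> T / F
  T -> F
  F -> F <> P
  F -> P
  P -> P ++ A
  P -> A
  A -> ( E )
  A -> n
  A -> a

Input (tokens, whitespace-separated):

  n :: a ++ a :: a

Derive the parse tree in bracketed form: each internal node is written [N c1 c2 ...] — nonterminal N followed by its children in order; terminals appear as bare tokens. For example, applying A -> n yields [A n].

E
T :: E
F :: E
P :: E
A :: E
n :: E
n :: T :: E
n :: F :: E
n :: P :: E
n :: P ++ A :: E
n :: A ++ A :: E
n :: a ++ A :: E
n :: a ++ a :: E
n :: a ++ a :: T
n :: a ++ a :: F
n :: a ++ a :: P
n :: a ++ a :: A
n :: a ++ a :: a

[E [T [F [P [A n]]]] :: [E [T [F [P [P [A a]] ++ [A a]]]] :: [E [T [F [P [A a]]]]]]]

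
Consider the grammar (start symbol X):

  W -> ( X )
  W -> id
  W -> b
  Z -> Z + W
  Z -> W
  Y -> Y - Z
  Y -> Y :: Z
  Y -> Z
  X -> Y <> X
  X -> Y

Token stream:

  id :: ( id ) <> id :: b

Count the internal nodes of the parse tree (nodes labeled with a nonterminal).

18

[X [Y [Y [Z [W id]]] :: [Z [W ( [X [Y [Z [W id]]]] )]]] <> [X [Y [Y [Z [W id]]] :: [Z [W b]]]]]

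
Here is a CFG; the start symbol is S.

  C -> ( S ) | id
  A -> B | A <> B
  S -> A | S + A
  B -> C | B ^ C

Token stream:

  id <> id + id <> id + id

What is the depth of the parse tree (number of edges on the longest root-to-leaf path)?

7

[S [S [S [A [A [B [C id]]] <> [B [C id]]]] + [A [A [B [C id]]] <> [B [C id]]]] + [A [B [C id]]]]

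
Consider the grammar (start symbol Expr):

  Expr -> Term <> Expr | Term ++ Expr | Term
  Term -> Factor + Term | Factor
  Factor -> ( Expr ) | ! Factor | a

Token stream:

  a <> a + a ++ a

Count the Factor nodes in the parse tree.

4

[Expr [Term [Factor a]] <> [Expr [Term [Factor a] + [Term [Factor a]]] ++ [Expr [Term [Factor a]]]]]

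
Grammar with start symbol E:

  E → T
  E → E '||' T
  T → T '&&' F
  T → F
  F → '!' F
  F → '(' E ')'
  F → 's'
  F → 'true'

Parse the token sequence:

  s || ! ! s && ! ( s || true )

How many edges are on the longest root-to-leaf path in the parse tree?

[E [E [T [F s]]] || [T [T [F ! [F ! [F s]]]] && [F ! [F ( [E [E [T [F s]]] || [T [F true]]] )]]]]

8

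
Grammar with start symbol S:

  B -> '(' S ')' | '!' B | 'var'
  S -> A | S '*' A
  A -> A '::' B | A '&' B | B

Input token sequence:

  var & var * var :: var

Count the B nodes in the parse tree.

[S [S [A [A [B var]] & [B var]]] * [A [A [B var]] :: [B var]]]

4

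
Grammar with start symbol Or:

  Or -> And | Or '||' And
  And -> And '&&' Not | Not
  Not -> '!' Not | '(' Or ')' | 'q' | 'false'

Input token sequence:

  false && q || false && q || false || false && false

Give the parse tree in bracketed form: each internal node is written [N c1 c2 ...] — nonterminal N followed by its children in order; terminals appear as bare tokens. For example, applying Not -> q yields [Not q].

[Or [Or [Or [Or [And [And [Not false]] && [Not q]]] || [And [And [Not false]] && [Not q]]] || [And [Not false]]] || [And [And [Not false]] && [Not false]]]

Or
Or || And
Or || And || And
Or || And || And || And
And || And || And || And
And && Not || And || And || And
Not && Not || And || And || And
false && Not || And || And || And
false && q || And || And || And
false && q || And && Not || And || And
false && q || Not && Not || And || And
false && q || false && Not || And || And
false && q || false && q || And || And
false && q || false && q || Not || And
false && q || false && q || false || And
false && q || false && q || false || And && Not
false && q || false && q || false || Not && Not
false && q || false && q || false || false && Not
false && q || false && q || false || false && false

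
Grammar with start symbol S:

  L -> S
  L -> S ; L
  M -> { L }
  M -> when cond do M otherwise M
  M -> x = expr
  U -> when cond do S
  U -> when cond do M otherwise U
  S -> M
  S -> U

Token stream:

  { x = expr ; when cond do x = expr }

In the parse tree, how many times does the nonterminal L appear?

2

[S [M { [L [S [M x = expr]] ; [L [S [U when cond do [S [M x = expr]]]]]] }]]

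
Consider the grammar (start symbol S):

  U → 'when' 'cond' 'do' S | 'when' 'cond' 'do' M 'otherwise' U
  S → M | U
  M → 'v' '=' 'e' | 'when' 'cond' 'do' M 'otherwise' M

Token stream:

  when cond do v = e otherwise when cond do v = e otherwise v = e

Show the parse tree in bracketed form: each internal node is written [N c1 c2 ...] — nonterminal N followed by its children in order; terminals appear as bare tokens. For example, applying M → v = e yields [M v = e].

[S [M when cond do [M v = e] otherwise [M when cond do [M v = e] otherwise [M v = e]]]]

S
M
when cond do M otherwise M
when cond do v = e otherwise M
when cond do v = e otherwise when cond do M otherwise M
when cond do v = e otherwise when cond do v = e otherwise M
when cond do v = e otherwise when cond do v = e otherwise v = e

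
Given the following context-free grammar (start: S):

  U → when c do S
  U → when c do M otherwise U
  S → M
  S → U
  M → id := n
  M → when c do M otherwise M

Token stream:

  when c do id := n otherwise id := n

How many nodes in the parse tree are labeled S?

1

[S [M when c do [M id := n] otherwise [M id := n]]]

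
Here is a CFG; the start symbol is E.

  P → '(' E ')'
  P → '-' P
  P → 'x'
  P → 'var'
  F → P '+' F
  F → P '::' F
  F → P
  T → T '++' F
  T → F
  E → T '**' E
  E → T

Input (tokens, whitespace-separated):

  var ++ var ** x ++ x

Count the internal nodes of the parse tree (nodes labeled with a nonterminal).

[E [T [T [F [P var]]] ++ [F [P var]]] ** [E [T [T [F [P x]]] ++ [F [P x]]]]]

14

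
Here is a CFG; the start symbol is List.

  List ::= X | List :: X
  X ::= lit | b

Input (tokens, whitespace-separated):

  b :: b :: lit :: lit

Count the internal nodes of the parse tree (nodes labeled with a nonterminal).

[List [List [List [List [X b]] :: [X b]] :: [X lit]] :: [X lit]]

8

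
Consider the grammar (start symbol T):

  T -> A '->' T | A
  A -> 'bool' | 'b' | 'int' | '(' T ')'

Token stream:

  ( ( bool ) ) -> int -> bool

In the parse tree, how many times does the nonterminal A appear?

5

[T [A ( [T [A ( [T [A bool]] )]] )] -> [T [A int] -> [T [A bool]]]]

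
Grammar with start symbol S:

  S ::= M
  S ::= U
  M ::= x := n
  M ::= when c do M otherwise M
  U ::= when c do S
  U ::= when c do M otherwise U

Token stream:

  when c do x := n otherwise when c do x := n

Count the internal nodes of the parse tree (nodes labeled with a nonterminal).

[S [U when c do [M x := n] otherwise [U when c do [S [M x := n]]]]]

6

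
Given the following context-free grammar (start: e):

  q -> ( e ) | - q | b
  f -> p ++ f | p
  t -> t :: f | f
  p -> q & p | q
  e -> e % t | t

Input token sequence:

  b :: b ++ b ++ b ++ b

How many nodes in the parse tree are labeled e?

[e [t [t [f [p [q b]]]] :: [f [p [q b]] ++ [f [p [q b]] ++ [f [p [q b]] ++ [f [p [q b]]]]]]]]

1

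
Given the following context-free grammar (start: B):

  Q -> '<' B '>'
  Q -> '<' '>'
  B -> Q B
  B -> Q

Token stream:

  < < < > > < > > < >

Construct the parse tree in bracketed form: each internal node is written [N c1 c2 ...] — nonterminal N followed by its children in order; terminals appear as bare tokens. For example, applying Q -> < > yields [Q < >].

[B [Q < [B [Q < [B [Q < >]] >] [B [Q < >]]] >] [B [Q < >]]]

B
Q B
< B > B
< Q B > B
< < B > B > B
< < Q > B > B
< < < > > B > B
< < < > > Q > B
< < < > > < > > B
< < < > > < > > Q
< < < > > < > > < >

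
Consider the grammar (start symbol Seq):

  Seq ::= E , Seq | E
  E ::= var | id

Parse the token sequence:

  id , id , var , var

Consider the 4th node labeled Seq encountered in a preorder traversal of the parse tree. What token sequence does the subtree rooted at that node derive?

var

[Seq [E id] , [Seq [E id] , [Seq [E var] , [Seq [E var]]]]]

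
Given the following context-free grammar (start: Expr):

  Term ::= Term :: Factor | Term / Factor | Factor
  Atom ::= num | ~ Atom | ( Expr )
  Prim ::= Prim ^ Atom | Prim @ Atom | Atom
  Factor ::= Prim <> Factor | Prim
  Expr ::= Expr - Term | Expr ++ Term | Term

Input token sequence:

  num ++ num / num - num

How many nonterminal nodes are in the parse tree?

[Expr [Expr [Expr [Term [Factor [Prim [Atom num]]]]] ++ [Term [Term [Factor [Prim [Atom num]]]] / [Factor [Prim [Atom num]]]]] - [Term [Factor [Prim [Atom num]]]]]

19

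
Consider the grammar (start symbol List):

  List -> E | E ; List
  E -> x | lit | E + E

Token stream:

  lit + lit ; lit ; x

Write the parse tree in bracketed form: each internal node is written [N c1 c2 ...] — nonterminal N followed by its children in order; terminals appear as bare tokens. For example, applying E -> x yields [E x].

[List [E [E lit] + [E lit]] ; [List [E lit] ; [List [E x]]]]

List
E ; List
E + E ; List
lit + E ; List
lit + lit ; List
lit + lit ; E ; List
lit + lit ; lit ; List
lit + lit ; lit ; E
lit + lit ; lit ; x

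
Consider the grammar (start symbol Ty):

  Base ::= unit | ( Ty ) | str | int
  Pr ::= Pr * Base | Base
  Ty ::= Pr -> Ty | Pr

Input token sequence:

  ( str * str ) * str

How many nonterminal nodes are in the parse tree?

[Ty [Pr [Pr [Base ( [Ty [Pr [Pr [Base str]] * [Base str]]] )]] * [Base str]]]

10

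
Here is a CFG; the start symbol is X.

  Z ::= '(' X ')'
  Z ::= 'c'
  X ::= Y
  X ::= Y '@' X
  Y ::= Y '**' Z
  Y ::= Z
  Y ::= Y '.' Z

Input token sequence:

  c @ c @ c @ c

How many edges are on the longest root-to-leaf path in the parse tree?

[X [Y [Z c]] @ [X [Y [Z c]] @ [X [Y [Z c]] @ [X [Y [Z c]]]]]]

6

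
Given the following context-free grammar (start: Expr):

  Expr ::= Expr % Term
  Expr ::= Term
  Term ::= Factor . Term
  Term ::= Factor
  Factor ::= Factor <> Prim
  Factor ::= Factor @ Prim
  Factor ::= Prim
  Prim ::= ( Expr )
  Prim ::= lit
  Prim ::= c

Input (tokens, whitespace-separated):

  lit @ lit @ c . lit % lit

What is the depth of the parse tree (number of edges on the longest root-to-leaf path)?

7

[Expr [Expr [Term [Factor [Factor [Factor [Prim lit]] @ [Prim lit]] @ [Prim c]] . [Term [Factor [Prim lit]]]]] % [Term [Factor [Prim lit]]]]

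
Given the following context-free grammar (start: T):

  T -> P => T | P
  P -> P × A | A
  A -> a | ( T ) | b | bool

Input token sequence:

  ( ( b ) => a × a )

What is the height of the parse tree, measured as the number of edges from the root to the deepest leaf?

[T [P [A ( [T [P [A ( [T [P [A b]]] )]] => [T [P [P [A a]] × [A a]]]] )]]]

9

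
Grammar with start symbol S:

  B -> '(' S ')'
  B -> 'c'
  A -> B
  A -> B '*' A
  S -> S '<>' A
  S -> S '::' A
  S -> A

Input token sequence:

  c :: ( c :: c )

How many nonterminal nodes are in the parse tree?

[S [S [A [B c]]] :: [A [B ( [S [S [A [B c]]] :: [A [B c]]] )]]]

12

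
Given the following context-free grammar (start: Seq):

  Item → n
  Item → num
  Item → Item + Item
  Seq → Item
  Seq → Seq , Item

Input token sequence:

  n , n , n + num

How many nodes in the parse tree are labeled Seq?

3

[Seq [Seq [Seq [Item n]] , [Item n]] , [Item [Item n] + [Item num]]]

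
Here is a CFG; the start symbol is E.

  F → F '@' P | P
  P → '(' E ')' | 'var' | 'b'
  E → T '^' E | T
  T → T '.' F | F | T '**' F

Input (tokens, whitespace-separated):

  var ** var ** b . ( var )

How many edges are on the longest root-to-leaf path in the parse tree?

[E [T [T [T [T [F [P var]]] ** [F [P var]]] ** [F [P b]]] . [F [P ( [E [T [F [P var]]]] )]]]]

8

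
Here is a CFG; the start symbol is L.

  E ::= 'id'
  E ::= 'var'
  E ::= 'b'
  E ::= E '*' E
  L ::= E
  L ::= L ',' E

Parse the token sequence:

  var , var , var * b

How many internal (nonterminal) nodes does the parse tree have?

[L [L [L [E var]] , [E var]] , [E [E var] * [E b]]]

8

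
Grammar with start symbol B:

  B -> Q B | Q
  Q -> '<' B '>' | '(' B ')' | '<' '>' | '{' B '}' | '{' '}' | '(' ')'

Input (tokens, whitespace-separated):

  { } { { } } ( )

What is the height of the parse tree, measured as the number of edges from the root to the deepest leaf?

5

[B [Q { }] [B [Q { [B [Q { }]] }] [B [Q ( )]]]]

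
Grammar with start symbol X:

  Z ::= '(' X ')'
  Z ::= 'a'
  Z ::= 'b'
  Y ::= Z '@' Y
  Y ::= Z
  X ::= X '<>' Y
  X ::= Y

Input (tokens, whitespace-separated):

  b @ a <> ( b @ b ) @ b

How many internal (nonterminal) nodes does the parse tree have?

15

[X [X [Y [Z b] @ [Y [Z a]]]] <> [Y [Z ( [X [Y [Z b] @ [Y [Z b]]]] )] @ [Y [Z b]]]]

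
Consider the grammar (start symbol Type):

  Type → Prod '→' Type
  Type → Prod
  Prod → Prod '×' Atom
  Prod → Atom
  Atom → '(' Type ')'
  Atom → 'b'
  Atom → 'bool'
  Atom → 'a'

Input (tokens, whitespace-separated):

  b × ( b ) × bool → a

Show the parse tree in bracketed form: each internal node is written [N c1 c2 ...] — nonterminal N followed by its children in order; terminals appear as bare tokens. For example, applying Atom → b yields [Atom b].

[Type [Prod [Prod [Prod [Atom b]] × [Atom ( [Type [Prod [Atom b]]] )]] × [Atom bool]] → [Type [Prod [Atom a]]]]

Type
Prod → Type
Prod × Atom → Type
Prod × Atom × Atom → Type
Atom × Atom × Atom → Type
b × Atom × Atom → Type
b × ( Type ) × Atom → Type
b × ( Prod ) × Atom → Type
b × ( Atom ) × Atom → Type
b × ( b ) × Atom → Type
b × ( b ) × bool → Type
b × ( b ) × bool → Prod
b × ( b ) × bool → Atom
b × ( b ) × bool → a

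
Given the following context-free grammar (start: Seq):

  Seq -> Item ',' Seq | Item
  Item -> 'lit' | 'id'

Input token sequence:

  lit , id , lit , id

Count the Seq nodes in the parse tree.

[Seq [Item lit] , [Seq [Item id] , [Seq [Item lit] , [Seq [Item id]]]]]

4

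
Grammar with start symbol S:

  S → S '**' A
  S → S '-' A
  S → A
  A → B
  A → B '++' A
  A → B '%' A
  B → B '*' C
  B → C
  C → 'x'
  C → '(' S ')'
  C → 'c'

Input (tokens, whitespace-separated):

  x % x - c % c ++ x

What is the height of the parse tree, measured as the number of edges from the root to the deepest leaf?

[S [S [A [B [C x]] % [A [B [C x]]]]] - [A [B [C c]] % [A [B [C c]] ++ [A [B [C x]]]]]]

6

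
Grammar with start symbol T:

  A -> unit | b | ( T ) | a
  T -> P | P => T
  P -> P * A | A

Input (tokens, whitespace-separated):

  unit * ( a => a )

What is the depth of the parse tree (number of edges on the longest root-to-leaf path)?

7

[T [P [P [A unit]] * [A ( [T [P [A a]] => [T [P [A a]]]] )]]]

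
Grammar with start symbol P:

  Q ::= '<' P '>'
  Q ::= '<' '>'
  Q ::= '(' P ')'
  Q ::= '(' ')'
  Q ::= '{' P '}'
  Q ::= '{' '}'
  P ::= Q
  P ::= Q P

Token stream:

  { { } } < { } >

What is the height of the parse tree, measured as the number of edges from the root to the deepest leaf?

5

[P [Q { [P [Q { }]] }] [P [Q < [P [Q { }]] >]]]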